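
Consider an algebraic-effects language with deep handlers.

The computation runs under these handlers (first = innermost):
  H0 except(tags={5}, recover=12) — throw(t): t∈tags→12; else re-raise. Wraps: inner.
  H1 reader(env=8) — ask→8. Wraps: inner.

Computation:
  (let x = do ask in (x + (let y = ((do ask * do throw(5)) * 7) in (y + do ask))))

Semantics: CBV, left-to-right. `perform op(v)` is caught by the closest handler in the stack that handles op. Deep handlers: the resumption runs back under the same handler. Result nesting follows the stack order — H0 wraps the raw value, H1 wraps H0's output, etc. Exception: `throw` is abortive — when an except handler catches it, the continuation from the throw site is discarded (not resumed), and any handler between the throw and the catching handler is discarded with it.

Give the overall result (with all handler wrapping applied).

Working:
ask @ H1 ⇒ 8
ask @ H1 ⇒ 8
throw(5) @ H0 caught ⇒ 12
H1 returns 12
= 12

Answer: 12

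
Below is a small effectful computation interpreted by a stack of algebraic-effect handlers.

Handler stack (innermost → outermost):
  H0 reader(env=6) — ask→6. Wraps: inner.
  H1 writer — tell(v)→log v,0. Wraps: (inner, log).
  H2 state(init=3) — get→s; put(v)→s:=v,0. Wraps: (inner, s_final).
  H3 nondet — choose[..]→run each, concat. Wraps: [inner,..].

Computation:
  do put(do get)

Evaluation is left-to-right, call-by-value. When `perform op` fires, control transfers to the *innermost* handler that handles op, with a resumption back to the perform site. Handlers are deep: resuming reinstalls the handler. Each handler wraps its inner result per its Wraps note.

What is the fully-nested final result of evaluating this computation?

Answer: [((0, ()), 3)]

Working:
get @ H2 ⇒ 3
put(3) @ H2 ⇒ s:=3
H0 returns 0
H1 returns (0, ())
H2 returns ((0, ()), 3)
H3 returns [((0, ()), 3)]
= [((0, ()), 3)]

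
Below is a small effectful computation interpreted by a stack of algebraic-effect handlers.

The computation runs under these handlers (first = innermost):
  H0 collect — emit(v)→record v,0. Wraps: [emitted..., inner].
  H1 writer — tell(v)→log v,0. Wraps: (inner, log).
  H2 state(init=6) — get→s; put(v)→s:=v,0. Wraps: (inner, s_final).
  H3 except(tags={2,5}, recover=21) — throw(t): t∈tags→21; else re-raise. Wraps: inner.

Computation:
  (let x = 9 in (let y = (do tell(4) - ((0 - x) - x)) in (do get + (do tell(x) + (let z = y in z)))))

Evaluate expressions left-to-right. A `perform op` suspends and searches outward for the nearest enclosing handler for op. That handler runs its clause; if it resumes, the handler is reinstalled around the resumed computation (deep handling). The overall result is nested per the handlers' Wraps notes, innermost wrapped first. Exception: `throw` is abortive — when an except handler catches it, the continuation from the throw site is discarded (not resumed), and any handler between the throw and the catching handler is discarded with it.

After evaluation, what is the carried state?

Answer: 6

Evaluation trace:
tell(4) @ H1 ⇒ log+=4
get @ H2 ⇒ 6
tell(9) @ H1 ⇒ log+=9
H0 returns [24]
H1 returns ([24], (4, 9))
H2 returns (([24], (4, 9)), 6)
H3 returns (([24], (4, 9)), 6)
= (([24], (4, 9)), 6)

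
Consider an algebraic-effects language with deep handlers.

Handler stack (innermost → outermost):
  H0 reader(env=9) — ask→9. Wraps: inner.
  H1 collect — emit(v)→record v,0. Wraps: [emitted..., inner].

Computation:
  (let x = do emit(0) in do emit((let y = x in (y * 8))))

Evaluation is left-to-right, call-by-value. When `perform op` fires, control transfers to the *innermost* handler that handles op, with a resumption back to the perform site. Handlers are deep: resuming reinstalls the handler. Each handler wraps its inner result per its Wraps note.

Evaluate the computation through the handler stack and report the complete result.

Answer: [0, 0, 0]

Step-by-step:
emit(0) @ H1 ⇒ out+=0
emit(0) @ H1 ⇒ out+=0
H0 returns 0
H1 returns [0, 0, 0]
= [0, 0, 0]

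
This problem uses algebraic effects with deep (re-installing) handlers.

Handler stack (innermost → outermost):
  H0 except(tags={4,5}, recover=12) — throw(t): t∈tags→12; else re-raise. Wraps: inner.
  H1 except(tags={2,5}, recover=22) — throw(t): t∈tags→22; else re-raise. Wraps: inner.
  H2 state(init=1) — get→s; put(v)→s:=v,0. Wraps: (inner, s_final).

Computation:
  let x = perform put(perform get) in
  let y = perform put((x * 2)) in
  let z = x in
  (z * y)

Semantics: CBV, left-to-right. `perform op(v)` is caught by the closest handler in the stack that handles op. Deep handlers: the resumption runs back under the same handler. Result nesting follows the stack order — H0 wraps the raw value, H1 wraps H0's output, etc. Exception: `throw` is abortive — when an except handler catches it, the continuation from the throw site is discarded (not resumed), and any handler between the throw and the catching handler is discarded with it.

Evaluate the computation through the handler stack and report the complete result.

Step-by-step:
get @ H2 ⇒ 1
put(1) @ H2 ⇒ s:=1
put(0) @ H2 ⇒ s:=0
H0 returns 0
H1 returns 0
H2 returns (0, 0)
= (0, 0)

Answer: (0, 0)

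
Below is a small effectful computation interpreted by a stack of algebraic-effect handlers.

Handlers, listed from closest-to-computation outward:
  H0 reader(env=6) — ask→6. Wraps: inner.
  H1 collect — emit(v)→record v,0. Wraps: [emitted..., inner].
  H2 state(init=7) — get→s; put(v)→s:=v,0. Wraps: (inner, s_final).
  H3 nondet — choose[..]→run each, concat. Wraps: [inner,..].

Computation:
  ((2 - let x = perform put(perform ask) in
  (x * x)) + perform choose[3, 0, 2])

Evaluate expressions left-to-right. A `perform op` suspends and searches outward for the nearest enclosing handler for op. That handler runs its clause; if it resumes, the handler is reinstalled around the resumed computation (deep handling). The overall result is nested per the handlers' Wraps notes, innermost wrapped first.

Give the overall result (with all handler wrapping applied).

Working:
ask @ H0 ⇒ 6
put(6) @ H2 ⇒ s:=6
choose[3, 0, 2] @ H3
  branch[0] choose=3:
    H0 returns 5
    H1 returns [5]
    H2 returns ([5], 6)
    H3 returns [([5], 6)]
  branch[1] choose=0:
    H0 returns 2
    H1 returns [2]
    H2 returns ([2], 6)
    H3 returns [([2], 6)]
  branch[2] choose=2:
    H0 returns 4
    H1 returns [4]
    H2 returns ([4], 6)
    H3 returns [([4], 6)]
= [([5], 6), ([2], 6), ([4], 6)]

Answer: [([5], 6), ([2], 6), ([4], 6)]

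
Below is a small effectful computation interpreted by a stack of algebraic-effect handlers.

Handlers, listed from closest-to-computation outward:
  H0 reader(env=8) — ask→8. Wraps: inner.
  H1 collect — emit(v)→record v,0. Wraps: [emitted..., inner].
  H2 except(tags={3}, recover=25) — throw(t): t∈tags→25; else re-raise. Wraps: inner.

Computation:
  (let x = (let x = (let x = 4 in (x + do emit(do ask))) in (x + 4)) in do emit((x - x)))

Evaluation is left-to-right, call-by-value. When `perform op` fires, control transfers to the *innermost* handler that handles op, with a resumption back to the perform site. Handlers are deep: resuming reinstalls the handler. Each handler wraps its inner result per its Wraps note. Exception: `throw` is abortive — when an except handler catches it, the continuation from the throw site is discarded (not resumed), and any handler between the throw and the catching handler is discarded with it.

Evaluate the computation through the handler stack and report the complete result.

Working:
ask @ H0 ⇒ 8
emit(8) @ H1 ⇒ out+=8
emit(0) @ H1 ⇒ out+=0
H0 returns 0
H1 returns [8, 0, 0]
H2 returns [8, 0, 0]
= [8, 0, 0]

Answer: [8, 0, 0]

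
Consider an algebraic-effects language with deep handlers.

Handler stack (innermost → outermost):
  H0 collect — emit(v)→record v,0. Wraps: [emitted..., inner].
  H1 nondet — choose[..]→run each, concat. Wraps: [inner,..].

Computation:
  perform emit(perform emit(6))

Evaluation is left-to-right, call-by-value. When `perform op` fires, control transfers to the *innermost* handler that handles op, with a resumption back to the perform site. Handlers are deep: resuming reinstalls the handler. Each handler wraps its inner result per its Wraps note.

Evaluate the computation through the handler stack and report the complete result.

Answer: [[6, 0, 0]]

Step-by-step:
emit(6) @ H0 ⇒ out+=6
emit(0) @ H0 ⇒ out+=0
H0 returns [6, 0, 0]
H1 returns [[6, 0, 0]]
= [[6, 0, 0]]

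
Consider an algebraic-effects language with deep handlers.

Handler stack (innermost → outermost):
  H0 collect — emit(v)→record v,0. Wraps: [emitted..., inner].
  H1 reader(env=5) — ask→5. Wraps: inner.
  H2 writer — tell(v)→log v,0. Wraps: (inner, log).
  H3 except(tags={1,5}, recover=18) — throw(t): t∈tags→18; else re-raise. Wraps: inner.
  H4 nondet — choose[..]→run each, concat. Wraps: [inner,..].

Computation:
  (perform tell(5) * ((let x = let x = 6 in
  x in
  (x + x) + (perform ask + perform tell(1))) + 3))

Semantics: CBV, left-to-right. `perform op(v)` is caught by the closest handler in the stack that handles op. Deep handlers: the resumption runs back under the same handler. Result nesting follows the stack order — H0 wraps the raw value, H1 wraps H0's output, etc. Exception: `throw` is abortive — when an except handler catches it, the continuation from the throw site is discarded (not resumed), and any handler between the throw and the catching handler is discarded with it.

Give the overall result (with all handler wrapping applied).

Evaluation trace:
tell(5) @ H2 ⇒ log+=5
ask @ H1 ⇒ 5
tell(1) @ H2 ⇒ log+=1
H0 returns [0]
H1 returns [0]
H2 returns ([0], (5, 1))
H3 returns ([0], (5, 1))
H4 returns [([0], (5, 1))]
= [([0], (5, 1))]

Answer: [([0], (5, 1))]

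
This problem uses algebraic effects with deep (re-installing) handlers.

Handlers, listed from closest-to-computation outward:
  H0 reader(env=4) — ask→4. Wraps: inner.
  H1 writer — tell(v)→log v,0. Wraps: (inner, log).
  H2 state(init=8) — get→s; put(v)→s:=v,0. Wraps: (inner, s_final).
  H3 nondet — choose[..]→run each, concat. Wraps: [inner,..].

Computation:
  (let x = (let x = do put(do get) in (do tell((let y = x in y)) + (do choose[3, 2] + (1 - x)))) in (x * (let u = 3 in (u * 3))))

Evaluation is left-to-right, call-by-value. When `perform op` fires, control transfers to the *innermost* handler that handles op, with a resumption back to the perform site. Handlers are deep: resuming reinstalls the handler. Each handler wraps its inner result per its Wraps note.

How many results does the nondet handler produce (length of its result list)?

Answer: 2

Evaluation trace:
get @ H2 ⇒ 8
put(8) @ H2 ⇒ s:=8
tell(0) @ H1 ⇒ log+=0
choose[3, 2] @ H3
  branch[0] choose=3:
    H0 returns 36
    H1 returns (36, (0))
    H2 returns ((36, (0)), 8)
    H3 returns [((36, (0)), 8)]
  branch[1] choose=2:
    H0 returns 27
    H1 returns (27, (0))
    H2 returns ((27, (0)), 8)
    H3 returns [((27, (0)), 8)]
= [((36, (0)), 8), ((27, (0)), 8)]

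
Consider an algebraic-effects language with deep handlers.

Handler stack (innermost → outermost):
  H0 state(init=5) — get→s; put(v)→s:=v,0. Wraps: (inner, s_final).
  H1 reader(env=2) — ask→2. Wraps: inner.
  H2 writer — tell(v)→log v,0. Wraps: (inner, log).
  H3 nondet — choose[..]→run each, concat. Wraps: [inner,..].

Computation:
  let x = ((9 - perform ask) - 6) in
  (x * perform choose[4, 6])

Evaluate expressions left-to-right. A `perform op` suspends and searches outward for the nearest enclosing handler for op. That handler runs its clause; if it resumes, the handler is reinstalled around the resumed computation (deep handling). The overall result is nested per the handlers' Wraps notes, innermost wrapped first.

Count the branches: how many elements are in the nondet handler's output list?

Step-by-step:
ask @ H1 ⇒ 2
choose[4, 6] @ H3
  branch[0] choose=4:
    H0 returns (4, 5)
    H1 returns (4, 5)
    H2 returns ((4, 5), ())
    H3 returns [((4, 5), ())]
  branch[1] choose=6:
    H0 returns (6, 5)
    H1 returns (6, 5)
    H2 returns ((6, 5), ())
    H3 returns [((6, 5), ())]
= [((4, 5), ()), ((6, 5), ())]

Answer: 2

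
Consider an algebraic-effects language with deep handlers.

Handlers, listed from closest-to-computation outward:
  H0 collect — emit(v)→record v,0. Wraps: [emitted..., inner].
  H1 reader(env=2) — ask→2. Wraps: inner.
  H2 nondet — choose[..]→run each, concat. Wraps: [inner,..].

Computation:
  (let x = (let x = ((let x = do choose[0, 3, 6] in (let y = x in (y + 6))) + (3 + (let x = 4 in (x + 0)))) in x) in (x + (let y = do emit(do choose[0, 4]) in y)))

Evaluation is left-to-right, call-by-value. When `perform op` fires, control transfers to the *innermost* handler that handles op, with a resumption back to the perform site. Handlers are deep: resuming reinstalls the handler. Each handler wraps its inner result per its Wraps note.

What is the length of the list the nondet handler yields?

Working:
choose[0, 3, 6] @ H2
  branch[0] choose=0:
    choose[0, 4] @ H2
      branch[0] choose=0:
        emit(0) @ H0 ⇒ out+=0
        H0 returns [0, 13]
        H1 returns [0, 13]
        H2 returns [[0, 13]]
      branch[1] choose=4:
        emit(4) @ H0 ⇒ out+=4
        H0 returns [4, 13]
        H1 returns [4, 13]
        H2 returns [[4, 13]]
  branch[1] choose=3:
    choose[0, 4] @ H2
      branch[0] choose=0:
        emit(0) @ H0 ⇒ out+=0
        H0 returns [0, 16]
        H1 returns [0, 16]
        H2 returns [[0, 16]]
      branch[1] choose=4:
        emit(4) @ H0 ⇒ out+=4
        H0 returns [4, 16]
        H1 returns [4, 16]
        H2 returns [[4, 16]]
  branch[2] choose=6:
    choose[0, 4] @ H2
      branch[0] choose=0:
        emit(0) @ H0 ⇒ out+=0
        H0 returns [0, 19]
        H1 returns [0, 19]
        H2 returns [[0, 19]]
      branch[1] choose=4:
        emit(4) @ H0 ⇒ out+=4
        H0 returns [4, 19]
        H1 returns [4, 19]
        H2 returns [[4, 19]]
= [[0, 13], [4, 13], [0, 16], [4, 16], [0, 19], [4, 19]]

Answer: 6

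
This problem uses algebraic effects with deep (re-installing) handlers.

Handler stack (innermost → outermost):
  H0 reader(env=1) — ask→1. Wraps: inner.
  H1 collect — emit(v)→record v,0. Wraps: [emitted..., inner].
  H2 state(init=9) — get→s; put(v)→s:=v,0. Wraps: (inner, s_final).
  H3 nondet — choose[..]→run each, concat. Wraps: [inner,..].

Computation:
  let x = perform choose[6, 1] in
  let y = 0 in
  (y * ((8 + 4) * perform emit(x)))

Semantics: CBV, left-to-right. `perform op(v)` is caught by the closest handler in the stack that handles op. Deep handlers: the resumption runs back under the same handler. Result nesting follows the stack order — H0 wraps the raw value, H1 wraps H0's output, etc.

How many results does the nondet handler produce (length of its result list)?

Answer: 2

Evaluation trace:
choose[6, 1] @ H3
  branch[0] choose=6:
    emit(6) @ H1 ⇒ out+=6
    H0 returns 0
    H1 returns [6, 0]
    H2 returns ([6, 0], 9)
    H3 returns [([6, 0], 9)]
  branch[1] choose=1:
    emit(1) @ H1 ⇒ out+=1
    H0 returns 0
    H1 returns [1, 0]
    H2 returns ([1, 0], 9)
    H3 returns [([1, 0], 9)]
= [([6, 0], 9), ([1, 0], 9)]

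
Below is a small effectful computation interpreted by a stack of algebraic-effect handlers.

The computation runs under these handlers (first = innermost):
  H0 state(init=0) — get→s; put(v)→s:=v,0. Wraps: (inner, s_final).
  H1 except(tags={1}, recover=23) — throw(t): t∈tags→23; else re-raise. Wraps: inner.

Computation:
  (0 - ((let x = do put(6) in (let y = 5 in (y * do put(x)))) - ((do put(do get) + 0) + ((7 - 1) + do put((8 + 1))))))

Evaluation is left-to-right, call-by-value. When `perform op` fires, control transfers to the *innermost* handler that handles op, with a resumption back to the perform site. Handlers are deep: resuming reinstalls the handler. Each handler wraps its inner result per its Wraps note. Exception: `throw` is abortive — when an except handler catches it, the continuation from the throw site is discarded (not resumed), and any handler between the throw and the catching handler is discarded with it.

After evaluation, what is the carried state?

Evaluation trace:
put(6) @ H0 ⇒ s:=6
put(0) @ H0 ⇒ s:=0
get @ H0 ⇒ 0
put(0) @ H0 ⇒ s:=0
put(9) @ H0 ⇒ s:=9
H0 returns (6, 9)
H1 returns (6, 9)
= (6, 9)

Answer: 9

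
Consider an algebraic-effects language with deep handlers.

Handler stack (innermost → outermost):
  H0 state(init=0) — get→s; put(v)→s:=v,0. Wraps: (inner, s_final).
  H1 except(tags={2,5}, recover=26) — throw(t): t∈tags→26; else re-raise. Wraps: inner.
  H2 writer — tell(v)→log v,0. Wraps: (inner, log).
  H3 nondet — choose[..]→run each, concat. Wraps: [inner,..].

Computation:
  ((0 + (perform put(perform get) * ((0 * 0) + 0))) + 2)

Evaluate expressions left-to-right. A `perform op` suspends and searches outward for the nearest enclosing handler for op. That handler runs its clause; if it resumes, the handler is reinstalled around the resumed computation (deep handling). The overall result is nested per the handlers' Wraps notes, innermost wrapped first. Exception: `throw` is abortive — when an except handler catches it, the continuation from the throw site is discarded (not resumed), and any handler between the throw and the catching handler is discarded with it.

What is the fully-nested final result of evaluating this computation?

Answer: [((2, 0), ())]

Step-by-step:
get @ H0 ⇒ 0
put(0) @ H0 ⇒ s:=0
H0 returns (2, 0)
H1 returns (2, 0)
H2 returns ((2, 0), ())
H3 returns [((2, 0), ())]
= [((2, 0), ())]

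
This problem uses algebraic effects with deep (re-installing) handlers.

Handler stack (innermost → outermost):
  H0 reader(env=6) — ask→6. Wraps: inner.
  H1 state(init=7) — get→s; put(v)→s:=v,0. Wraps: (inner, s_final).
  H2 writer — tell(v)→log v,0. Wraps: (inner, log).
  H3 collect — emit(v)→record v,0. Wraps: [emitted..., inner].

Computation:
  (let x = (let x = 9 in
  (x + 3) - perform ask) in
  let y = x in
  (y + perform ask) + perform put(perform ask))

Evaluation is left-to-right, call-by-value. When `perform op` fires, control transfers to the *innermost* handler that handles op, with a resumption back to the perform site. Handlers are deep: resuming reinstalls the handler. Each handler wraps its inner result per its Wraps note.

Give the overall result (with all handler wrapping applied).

Evaluation trace:
ask @ H0 ⇒ 6
ask @ H0 ⇒ 6
ask @ H0 ⇒ 6
put(6) @ H1 ⇒ s:=6
H0 returns 12
H1 returns (12, 6)
H2 returns ((12, 6), ())
H3 returns [((12, 6), ())]
= [((12, 6), ())]

Answer: [((12, 6), ())]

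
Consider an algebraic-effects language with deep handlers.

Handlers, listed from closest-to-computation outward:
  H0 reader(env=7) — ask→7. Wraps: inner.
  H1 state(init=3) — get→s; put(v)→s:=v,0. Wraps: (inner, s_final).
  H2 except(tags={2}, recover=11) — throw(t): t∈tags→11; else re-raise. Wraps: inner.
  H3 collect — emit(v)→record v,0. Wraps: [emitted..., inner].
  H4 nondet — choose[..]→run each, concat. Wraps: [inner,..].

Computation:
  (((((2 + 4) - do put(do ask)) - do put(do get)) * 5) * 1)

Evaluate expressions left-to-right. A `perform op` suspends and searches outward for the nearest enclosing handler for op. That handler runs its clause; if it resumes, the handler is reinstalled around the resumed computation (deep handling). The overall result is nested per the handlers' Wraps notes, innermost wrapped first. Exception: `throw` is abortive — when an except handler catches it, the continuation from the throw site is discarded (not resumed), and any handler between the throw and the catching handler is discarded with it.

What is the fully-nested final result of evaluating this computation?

Answer: [[(30, 7)]]

Step-by-step:
ask @ H0 ⇒ 7
put(7) @ H1 ⇒ s:=7
get @ H1 ⇒ 7
put(7) @ H1 ⇒ s:=7
H0 returns 30
H1 returns (30, 7)
H2 returns (30, 7)
H3 returns [(30, 7)]
H4 returns [[(30, 7)]]
= [[(30, 7)]]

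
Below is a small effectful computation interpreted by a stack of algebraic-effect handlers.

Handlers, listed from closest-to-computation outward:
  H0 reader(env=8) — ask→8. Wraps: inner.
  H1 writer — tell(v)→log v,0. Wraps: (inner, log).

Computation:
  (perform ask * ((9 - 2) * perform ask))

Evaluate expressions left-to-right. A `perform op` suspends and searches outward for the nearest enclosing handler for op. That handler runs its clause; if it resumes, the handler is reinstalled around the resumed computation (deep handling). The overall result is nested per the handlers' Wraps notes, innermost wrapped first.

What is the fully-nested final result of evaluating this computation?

Evaluation trace:
ask @ H0 ⇒ 8
ask @ H0 ⇒ 8
H0 returns 448
H1 returns (448, ())
= (448, ())

Answer: (448, ())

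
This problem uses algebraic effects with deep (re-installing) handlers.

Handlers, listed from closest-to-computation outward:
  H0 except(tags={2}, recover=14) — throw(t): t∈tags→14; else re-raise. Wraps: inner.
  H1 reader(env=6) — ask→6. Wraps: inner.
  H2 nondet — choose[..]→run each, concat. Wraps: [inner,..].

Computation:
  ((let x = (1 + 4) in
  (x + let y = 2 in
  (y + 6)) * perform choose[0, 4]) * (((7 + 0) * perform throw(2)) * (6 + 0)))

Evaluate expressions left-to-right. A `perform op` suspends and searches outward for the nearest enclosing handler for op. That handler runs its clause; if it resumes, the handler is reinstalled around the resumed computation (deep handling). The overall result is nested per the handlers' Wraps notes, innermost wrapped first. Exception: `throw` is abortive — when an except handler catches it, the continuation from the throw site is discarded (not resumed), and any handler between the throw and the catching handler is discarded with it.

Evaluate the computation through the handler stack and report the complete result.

Answer: [14, 14]

Working:
choose[0, 4] @ H2
  branch[0] choose=0:
    throw(2) @ H0 caught ⇒ 14
    H1 returns 14
    H2 returns [14]
  branch[1] choose=4:
    throw(2) @ H0 caught ⇒ 14
    H1 returns 14
    H2 returns [14]
= [14, 14]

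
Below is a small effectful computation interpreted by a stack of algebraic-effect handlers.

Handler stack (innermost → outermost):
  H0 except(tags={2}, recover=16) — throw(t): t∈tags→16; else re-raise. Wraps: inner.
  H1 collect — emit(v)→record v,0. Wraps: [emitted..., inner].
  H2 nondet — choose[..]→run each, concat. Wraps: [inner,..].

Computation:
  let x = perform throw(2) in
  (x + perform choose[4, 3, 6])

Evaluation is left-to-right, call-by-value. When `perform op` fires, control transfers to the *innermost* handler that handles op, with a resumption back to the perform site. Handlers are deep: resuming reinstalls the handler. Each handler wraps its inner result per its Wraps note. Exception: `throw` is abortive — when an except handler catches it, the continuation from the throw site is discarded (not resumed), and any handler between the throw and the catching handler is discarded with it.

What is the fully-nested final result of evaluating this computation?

Step-by-step:
throw(2) @ H0 caught ⇒ 16
H1 returns [16]
H2 returns [[16]]
= [[16]]

Answer: [[16]]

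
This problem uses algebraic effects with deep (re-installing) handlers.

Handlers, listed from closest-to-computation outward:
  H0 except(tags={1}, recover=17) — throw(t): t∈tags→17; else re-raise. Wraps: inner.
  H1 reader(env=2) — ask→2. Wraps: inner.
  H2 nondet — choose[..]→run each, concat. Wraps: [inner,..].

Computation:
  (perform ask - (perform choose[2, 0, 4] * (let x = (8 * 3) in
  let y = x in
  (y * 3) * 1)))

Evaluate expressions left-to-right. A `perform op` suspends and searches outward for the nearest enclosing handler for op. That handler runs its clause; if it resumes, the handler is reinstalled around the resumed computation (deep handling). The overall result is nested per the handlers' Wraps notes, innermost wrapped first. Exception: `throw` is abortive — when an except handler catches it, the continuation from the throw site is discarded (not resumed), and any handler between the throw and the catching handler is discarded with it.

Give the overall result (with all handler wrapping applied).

Answer: [-142, 2, -286]

Evaluation trace:
ask @ H1 ⇒ 2
choose[2, 0, 4] @ H2
  branch[0] choose=2:
    H0 returns -142
    H1 returns -142
    H2 returns [-142]
  branch[1] choose=0:
    H0 returns 2
    H1 returns 2
    H2 returns [2]
  branch[2] choose=4:
    H0 returns -286
    H1 returns -286
    H2 returns [-286]
= [-142, 2, -286]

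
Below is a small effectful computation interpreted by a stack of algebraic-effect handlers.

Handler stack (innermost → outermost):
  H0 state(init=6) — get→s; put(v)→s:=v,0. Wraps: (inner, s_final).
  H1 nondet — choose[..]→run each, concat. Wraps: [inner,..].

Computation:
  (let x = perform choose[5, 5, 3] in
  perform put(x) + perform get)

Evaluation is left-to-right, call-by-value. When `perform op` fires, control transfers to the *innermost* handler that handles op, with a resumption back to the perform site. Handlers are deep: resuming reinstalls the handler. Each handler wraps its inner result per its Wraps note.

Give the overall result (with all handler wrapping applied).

Step-by-step:
choose[5, 5, 3] @ H1
  branch[0] choose=5:
    put(5) @ H0 ⇒ s:=5
    get @ H0 ⇒ 5
    H0 returns (5, 5)
    H1 returns [(5, 5)]
  branch[1] choose=5:
    put(5) @ H0 ⇒ s:=5
    get @ H0 ⇒ 5
    H0 returns (5, 5)
    H1 returns [(5, 5)]
  branch[2] choose=3:
    put(3) @ H0 ⇒ s:=3
    get @ H0 ⇒ 3
    H0 returns (3, 3)
    H1 returns [(3, 3)]
= [(5, 5), (5, 5), (3, 3)]

Answer: [(5, 5), (5, 5), (3, 3)]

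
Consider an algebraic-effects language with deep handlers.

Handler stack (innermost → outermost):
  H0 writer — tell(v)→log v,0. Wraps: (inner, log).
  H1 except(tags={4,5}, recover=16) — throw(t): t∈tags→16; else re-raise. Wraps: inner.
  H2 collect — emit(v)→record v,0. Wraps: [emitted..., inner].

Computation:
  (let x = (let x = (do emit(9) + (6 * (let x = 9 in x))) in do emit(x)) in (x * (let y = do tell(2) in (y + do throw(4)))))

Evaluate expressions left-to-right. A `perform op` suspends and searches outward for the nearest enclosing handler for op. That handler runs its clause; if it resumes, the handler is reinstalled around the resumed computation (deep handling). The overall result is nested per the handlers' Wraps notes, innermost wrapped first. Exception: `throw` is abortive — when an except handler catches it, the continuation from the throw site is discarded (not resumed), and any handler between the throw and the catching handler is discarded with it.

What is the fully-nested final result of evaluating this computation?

Working:
emit(9) @ H2 ⇒ out+=9
emit(54) @ H2 ⇒ out+=54
tell(2) @ H0 ⇒ log+=2
throw(4) @ H1 caught ⇒ 16
H2 returns [9, 54, 16]
= [9, 54, 16]

Answer: [9, 54, 16]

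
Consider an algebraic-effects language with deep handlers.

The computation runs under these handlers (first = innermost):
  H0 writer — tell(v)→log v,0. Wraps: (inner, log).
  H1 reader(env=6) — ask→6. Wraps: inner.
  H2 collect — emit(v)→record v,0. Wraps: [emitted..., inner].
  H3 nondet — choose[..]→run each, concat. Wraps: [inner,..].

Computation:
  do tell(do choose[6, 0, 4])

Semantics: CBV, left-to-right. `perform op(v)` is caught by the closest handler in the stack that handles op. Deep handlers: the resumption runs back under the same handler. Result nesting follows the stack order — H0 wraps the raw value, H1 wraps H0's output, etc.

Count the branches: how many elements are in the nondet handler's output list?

Working:
choose[6, 0, 4] @ H3
  branch[0] choose=6:
    tell(6) @ H0 ⇒ log+=6
    H0 returns (0, (6))
    H1 returns (0, (6))
    H2 returns [(0, (6))]
    H3 returns [[(0, (6))]]
  branch[1] choose=0:
    tell(0) @ H0 ⇒ log+=0
    H0 returns (0, (0))
    H1 returns (0, (0))
    H2 returns [(0, (0))]
    H3 returns [[(0, (0))]]
  branch[2] choose=4:
    tell(4) @ H0 ⇒ log+=4
    H0 returns (0, (4))
    H1 returns (0, (4))
    H2 returns [(0, (4))]
    H3 returns [[(0, (4))]]
= [[(0, (6))], [(0, (0))], [(0, (4))]]

Answer: 3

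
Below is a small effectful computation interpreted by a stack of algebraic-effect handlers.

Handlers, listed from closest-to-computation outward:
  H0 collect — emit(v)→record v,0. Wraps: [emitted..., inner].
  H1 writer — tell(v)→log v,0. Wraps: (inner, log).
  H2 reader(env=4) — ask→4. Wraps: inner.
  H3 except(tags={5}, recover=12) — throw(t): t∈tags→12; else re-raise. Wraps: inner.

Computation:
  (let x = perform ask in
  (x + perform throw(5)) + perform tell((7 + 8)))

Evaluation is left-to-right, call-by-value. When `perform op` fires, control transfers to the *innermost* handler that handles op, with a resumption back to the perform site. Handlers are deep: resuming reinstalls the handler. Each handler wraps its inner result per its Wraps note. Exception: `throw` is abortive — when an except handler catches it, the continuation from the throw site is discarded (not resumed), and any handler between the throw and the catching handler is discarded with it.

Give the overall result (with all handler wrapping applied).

Answer: 12

Working:
ask @ H2 ⇒ 4
throw(5) @ H3 caught ⇒ 12
= 12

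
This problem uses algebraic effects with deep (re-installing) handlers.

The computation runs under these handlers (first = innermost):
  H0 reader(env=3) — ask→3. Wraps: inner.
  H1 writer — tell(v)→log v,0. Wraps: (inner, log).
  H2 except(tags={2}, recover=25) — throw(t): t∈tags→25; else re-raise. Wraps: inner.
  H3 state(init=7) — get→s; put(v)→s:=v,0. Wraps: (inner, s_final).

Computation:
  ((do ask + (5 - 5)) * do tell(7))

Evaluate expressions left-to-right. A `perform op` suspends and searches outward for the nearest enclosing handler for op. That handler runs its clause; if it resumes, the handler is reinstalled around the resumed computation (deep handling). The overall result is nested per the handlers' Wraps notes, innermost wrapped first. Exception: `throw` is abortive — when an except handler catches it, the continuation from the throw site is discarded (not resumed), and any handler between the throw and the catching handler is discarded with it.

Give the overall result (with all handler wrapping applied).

Step-by-step:
ask @ H0 ⇒ 3
tell(7) @ H1 ⇒ log+=7
H0 returns 0
H1 returns (0, (7))
H2 returns (0, (7))
H3 returns ((0, (7)), 7)
= ((0, (7)), 7)

Answer: ((0, (7)), 7)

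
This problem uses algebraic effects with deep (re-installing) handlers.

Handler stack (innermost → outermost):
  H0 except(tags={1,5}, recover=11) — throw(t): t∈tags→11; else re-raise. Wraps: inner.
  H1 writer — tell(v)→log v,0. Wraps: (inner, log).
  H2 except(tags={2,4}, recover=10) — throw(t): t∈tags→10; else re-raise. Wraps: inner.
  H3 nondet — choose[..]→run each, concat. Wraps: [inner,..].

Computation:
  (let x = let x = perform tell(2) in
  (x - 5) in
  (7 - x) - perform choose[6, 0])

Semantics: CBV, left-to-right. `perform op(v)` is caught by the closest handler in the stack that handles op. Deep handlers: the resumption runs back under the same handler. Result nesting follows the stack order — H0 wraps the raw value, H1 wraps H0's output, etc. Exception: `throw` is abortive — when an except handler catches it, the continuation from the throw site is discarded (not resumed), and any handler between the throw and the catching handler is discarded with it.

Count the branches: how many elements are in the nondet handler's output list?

Working:
tell(2) @ H1 ⇒ log+=2
choose[6, 0] @ H3
  branch[0] choose=6:
    H0 returns 6
    H1 returns (6, (2))
    H2 returns (6, (2))
    H3 returns [(6, (2))]
  branch[1] choose=0:
    H0 returns 12
    H1 returns (12, (2))
    H2 returns (12, (2))
    H3 returns [(12, (2))]
= [(6, (2)), (12, (2))]

Answer: 2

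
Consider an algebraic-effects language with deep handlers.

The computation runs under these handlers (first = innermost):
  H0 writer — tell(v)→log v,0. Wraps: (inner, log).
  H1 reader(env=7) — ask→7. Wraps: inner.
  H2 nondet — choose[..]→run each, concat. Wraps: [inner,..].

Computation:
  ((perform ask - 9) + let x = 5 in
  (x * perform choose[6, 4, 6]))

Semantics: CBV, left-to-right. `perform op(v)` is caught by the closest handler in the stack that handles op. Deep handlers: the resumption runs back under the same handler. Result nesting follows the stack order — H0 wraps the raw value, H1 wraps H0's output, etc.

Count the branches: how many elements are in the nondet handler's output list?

Answer: 3

Evaluation trace:
ask @ H1 ⇒ 7
choose[6, 4, 6] @ H2
  branch[0] choose=6:
    H0 returns (28, ())
    H1 returns (28, ())
    H2 returns [(28, ())]
  branch[1] choose=4:
    H0 returns (18, ())
    H1 returns (18, ())
    H2 returns [(18, ())]
  branch[2] choose=6:
    H0 returns (28, ())
    H1 returns (28, ())
    H2 returns [(28, ())]
= [(28, ()), (18, ()), (28, ())]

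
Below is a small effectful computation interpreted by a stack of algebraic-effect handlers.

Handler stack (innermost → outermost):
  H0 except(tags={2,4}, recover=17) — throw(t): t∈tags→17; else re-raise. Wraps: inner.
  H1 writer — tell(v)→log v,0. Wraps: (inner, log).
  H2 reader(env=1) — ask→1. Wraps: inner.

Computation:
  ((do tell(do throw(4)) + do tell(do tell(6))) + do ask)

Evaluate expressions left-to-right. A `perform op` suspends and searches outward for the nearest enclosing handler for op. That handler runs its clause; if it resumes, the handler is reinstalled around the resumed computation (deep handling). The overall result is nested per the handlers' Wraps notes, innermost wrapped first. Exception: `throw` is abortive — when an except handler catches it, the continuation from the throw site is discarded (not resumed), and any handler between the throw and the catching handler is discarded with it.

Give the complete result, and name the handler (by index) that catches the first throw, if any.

Answer: (17, ()) ; first throw caught by: H0

Working:
throw(4) @ H0 caught ⇒ 17
H1 returns (17, ())
H2 returns (17, ())
= (17, ())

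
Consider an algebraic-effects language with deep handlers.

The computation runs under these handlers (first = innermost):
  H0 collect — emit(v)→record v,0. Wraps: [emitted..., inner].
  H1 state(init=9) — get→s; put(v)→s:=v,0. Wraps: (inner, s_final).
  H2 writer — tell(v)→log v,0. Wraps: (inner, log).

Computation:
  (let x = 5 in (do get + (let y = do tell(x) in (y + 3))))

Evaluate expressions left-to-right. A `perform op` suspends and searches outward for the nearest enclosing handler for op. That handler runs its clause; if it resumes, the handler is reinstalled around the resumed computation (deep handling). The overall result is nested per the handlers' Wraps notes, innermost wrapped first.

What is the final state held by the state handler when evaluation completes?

Evaluation trace:
get @ H1 ⇒ 9
tell(5) @ H2 ⇒ log+=5
H0 returns [12]
H1 returns ([12], 9)
H2 returns (([12], 9), (5))
= (([12], 9), (5))

Answer: 9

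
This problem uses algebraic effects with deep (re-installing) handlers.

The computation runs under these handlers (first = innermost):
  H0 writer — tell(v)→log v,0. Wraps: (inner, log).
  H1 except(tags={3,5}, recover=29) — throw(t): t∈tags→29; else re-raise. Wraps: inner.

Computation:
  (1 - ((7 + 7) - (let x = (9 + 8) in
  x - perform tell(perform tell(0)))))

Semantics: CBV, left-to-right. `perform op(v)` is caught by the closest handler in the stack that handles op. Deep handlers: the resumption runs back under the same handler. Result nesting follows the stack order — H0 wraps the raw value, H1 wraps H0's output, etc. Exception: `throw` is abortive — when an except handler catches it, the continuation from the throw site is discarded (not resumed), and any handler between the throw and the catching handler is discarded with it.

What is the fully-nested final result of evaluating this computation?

Answer: (4, (0, 0))

Working:
tell(0) @ H0 ⇒ log+=0
tell(0) @ H0 ⇒ log+=0
H0 returns (4, (0, 0))
H1 returns (4, (0, 0))
= (4, (0, 0))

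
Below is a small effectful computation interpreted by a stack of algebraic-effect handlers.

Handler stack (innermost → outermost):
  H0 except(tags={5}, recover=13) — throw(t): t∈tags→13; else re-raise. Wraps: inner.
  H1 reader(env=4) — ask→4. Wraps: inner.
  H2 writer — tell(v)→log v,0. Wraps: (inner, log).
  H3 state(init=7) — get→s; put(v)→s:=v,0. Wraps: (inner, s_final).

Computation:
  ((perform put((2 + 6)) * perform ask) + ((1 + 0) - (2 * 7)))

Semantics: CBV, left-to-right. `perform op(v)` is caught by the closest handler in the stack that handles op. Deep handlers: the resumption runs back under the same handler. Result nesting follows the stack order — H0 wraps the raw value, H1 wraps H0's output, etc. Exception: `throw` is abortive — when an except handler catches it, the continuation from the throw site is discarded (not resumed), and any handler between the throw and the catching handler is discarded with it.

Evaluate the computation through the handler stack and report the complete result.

Answer: ((-13, ()), 8)

Working:
put(8) @ H3 ⇒ s:=8
ask @ H1 ⇒ 4
H0 returns -13
H1 returns -13
H2 returns (-13, ())
H3 returns ((-13, ()), 8)
= ((-13, ()), 8)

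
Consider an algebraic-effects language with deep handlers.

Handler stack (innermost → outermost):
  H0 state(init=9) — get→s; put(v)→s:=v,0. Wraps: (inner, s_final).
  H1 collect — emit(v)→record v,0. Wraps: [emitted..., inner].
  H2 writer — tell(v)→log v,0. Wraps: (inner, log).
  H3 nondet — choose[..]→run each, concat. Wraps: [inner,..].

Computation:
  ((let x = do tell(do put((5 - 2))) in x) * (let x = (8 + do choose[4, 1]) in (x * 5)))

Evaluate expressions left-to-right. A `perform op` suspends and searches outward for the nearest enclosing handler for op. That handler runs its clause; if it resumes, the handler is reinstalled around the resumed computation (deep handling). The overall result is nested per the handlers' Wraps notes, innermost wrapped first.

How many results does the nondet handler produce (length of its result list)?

Working:
put(3) @ H0 ⇒ s:=3
tell(0) @ H2 ⇒ log+=0
choose[4, 1] @ H3
  branch[0] choose=4:
    H0 returns (0, 3)
    H1 returns [(0, 3)]
    H2 returns ([(0, 3)], (0))
    H3 returns [([(0, 3)], (0))]
  branch[1] choose=1:
    H0 returns (0, 3)
    H1 returns [(0, 3)]
    H2 returns ([(0, 3)], (0))
    H3 returns [([(0, 3)], (0))]
= [([(0, 3)], (0)), ([(0, 3)], (0))]

Answer: 2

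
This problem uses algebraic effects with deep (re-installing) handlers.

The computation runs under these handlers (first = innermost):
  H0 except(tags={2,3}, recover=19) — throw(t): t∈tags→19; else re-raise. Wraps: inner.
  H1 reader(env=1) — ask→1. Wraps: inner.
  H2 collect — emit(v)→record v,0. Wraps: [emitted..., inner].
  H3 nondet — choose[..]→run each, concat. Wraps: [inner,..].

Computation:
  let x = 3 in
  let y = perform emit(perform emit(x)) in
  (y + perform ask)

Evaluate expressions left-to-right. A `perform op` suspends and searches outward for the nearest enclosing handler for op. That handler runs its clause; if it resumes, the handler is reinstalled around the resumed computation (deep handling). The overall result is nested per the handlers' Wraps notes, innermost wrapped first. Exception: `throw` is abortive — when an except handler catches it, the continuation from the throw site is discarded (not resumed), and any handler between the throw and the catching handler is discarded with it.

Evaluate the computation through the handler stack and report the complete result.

Answer: [[3, 0, 1]]

Evaluation trace:
emit(3) @ H2 ⇒ out+=3
emit(0) @ H2 ⇒ out+=0
ask @ H1 ⇒ 1
H0 returns 1
H1 returns 1
H2 returns [3, 0, 1]
H3 returns [[3, 0, 1]]
= [[3, 0, 1]]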